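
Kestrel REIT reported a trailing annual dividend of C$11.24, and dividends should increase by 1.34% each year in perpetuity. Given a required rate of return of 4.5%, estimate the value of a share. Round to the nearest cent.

Gordon growth model: P₀ = D₁/(r − g). D₁ = 11.24 × (1 + 0.0134) = 11.3906.
P₀ = 11.3906 / (0.045 − 0.0134) = 11.3906 / 0.0316 = 360.4625

C$360.46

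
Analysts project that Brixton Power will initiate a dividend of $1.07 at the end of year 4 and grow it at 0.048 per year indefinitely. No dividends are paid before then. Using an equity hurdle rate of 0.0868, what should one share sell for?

$21.48

Deferred-dividend DDM. At t=3 the remaining stream is a growing perpetuity with first payment D_4 = 1.07.
V_3 = D_4/(r−g) = 1.07/(0.0868−0.048) = 27.5773
P₀ = V_3/(1+r)^3 = 27.5773/(1+0.0868)^3 = 21.4834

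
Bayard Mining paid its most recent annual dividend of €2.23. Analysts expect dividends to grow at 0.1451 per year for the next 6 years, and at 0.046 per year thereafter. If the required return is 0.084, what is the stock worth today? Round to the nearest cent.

€101.58

Two-stage DDM. Project D₁…D_6 at 0.1451, terminal growth 0.046, discount at r = 0.084.
D_1 = 2.5536
D_2 = 2.9241
D_3 = 3.3484
D_4 = 3.8342
D_5 = 4.3906
D_6 = 5.0277
Terminal value at t=6: TV = D_7/(r−g) = 5.2589/(0.084−0.046) = 138.3928
P₀ = 2.5536/(1+0.084)^1 + 2.9241/(1+0.084)^2 + 3.3484/(1+0.084)^3 + 3.8342/(1+0.084)^4 + 4.3906/(1+0.084)^5 + 5.0277/(1+0.084)^6 + 138.3928/(1+0.084)^6 = 101.5798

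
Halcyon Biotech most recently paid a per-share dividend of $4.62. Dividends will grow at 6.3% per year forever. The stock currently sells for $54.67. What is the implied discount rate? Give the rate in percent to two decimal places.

Rearranging the constant-growth DDM: r = D₁/P₀ + g.
D₁ = 4.62 × (1 + 0.063) = 4.9111.
r = 4.9111 / 54.67 + 0.063 = 0.08983 + 0.063 = 0.15283

15.28%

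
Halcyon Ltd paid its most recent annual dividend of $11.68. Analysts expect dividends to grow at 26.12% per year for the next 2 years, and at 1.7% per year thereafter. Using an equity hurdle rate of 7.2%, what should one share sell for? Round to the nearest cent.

Two-stage DDM. Project D₁…D_2 at 0.2612, terminal growth 0.017, discount at r = 0.072.
D_1 = 14.7308
D_2 = 18.5785
Terminal value at t=2: TV = D_3/(r−g) = 18.8943/(0.072−0.017) = 343.5334
P₀ = 14.7308/(1+0.072)^1 + 18.5785/(1+0.072)^2 + 343.5334/(1+0.072)^2 = 328.8450

$328.84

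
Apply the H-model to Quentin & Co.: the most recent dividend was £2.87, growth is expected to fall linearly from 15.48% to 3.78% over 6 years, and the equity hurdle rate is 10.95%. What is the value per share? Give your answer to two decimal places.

H-model: P₀ = D₀[(1+g_L) + H(g_S−g_L)]/(r−g_L), with H = 6/2 = 3.
P₀ = 2.87 × [(1+0.0378) + 3×(0.1548−0.0378)] / (0.1095−0.0378)
   = 2.87 × 1.3888 / 0.0717 = 55.5907

£55.59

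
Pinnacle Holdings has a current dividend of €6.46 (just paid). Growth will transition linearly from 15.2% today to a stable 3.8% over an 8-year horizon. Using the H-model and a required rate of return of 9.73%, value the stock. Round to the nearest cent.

H-model: P₀ = D₀[(1+g_L) + H(g_S−g_L)]/(r−g_L), with H = 8/2 = 4.
P₀ = 6.46 × [(1+0.038) + 4×(0.152−0.038)] / (0.0973−0.038)
   = 6.46 × 1.4940 / 0.0593 = 162.7528

€162.75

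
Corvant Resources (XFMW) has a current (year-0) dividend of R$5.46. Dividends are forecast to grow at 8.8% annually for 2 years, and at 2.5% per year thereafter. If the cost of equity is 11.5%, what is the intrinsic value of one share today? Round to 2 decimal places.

R$69.73

Two-stage DDM. Project D₁…D_2 at 0.088, terminal growth 0.025, discount at r = 0.115.
D_1 = 5.9405
D_2 = 6.4632
Terminal value at t=2: TV = D_3/(r−g) = 6.6248/(0.115−0.025) = 73.6091
P₀ = 5.9405/(1+0.115)^1 + 6.4632/(1+0.115)^2 + 73.6091/(1+0.115)^2 = 69.7348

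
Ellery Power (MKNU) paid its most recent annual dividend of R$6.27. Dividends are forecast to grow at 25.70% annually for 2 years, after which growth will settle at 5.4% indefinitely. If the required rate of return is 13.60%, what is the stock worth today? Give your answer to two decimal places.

Two-stage DDM. Project D₁…D_2 at 0.257, terminal growth 0.054, discount at r = 0.136.
D_1 = 7.8814
D_2 = 9.9069
Terminal value at t=2: TV = D_3/(r−g) = 10.4419/(0.136−0.054) = 127.3400
P₀ = 7.8814/(1+0.136)^1 + 9.9069/(1+0.136)^2 + 127.3400/(1+0.136)^2 = 113.2899

R$113.29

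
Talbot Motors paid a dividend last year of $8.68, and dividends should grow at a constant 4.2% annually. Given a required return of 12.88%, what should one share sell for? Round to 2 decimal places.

Gordon growth model: P₀ = D₁/(r − g). D₁ = 8.68 × (1 + 0.042) = 9.0446.
P₀ = 9.0446 / (0.1288 − 0.042) = 9.0446 / 0.0868 = 104.2000

$104.20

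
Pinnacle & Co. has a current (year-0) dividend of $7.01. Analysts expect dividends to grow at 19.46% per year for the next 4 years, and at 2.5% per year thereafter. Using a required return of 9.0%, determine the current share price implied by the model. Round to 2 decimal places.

$194.93

Two-stage DDM. Project D₁…D_4 at 0.1946, terminal growth 0.025, discount at r = 0.09.
D_1 = 8.3741
D_2 = 10.0038
D_3 = 11.9505
D_4 = 14.2760
Terminal value at t=4: TV = D_5/(r−g) = 14.6330/(0.09−0.025) = 225.1223
P₀ = 8.3741/(1+0.09)^1 + 10.0038/(1+0.09)^2 + 11.9505/(1+0.09)^3 + 14.2760/(1+0.09)^4 + 225.1223/(1+0.09)^4 = 194.9265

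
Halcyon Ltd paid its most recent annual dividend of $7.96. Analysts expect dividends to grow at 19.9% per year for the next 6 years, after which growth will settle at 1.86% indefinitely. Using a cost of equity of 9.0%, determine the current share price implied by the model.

$268.73

Two-stage DDM. Project D₁…D_6 at 0.199, terminal growth 0.0186, discount at r = 0.09.
D_1 = 9.5440
D_2 = 11.4433
D_3 = 13.7205
D_4 = 16.4509
D_5 = 19.7246
D_6 = 23.6498
Terminal value at t=6: TV = D_7/(r−g) = 24.0897/(0.09−0.0186) = 337.3911
P₀ = 9.5440/(1+0.09)^1 + 11.4433/(1+0.09)^2 + 13.7205/(1+0.09)^3 + 16.4509/(1+0.09)^4 + 19.7246/(1+0.09)^5 + 23.6498/(1+0.09)^6 + 337.3911/(1+0.09)^6 = 268.7332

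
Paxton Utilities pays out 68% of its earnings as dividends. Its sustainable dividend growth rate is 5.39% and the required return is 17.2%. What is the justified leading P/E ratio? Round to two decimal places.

Justified leading P/E = b/(r−g) = 0.68/(0.172−0.0539) = 5.7578

5.76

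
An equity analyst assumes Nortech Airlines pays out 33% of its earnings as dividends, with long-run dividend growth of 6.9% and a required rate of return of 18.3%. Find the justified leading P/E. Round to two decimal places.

Justified leading P/E = b/(r−g) = 0.33/(0.183−0.069) = 2.8947

2.89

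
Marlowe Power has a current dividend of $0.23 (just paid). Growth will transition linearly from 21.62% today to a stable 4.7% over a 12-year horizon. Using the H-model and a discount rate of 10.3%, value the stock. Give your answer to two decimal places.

H-model: P₀ = D₀[(1+g_L) + H(g_S−g_L)]/(r−g_L), with H = 12/2 = 6.
P₀ = 0.23 × [(1+0.047) + 6×(0.2162−0.047)] / (0.103−0.047)
   = 0.23 × 2.0622 / 0.056 = 8.4697

$8.47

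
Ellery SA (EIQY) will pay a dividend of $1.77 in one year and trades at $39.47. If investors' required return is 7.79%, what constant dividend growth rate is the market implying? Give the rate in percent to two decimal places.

From P₀ = D₁/(r − g), the implied growth is g = r − D₁/P₀.
g = 0.0779 − 1.77/39.47 = 0.0779 − 0.04484 = 0.03306

3.31%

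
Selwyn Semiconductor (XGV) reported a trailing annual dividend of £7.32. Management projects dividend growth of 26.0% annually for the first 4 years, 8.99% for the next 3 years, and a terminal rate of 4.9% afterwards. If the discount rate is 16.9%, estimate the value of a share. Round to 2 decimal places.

£131.24

Three-stage DDM. Project D₁…D_7; terminal Gordon value at t=7 with g = 0.049; discount at r = 0.169.
D_1 = 9.2232
D_2 = 11.6212
D_3 = 14.6428
D_4 = 18.4499
D_5 = 20.1085
D_6 = 21.9163
D_7 = 23.8865
TV_7 = 25.0570/(0.169−0.049) = 208.8082
P₀ = Σ Dₜ/(1+r)ᵗ + TV_7/(1+r)^7 = 131.2363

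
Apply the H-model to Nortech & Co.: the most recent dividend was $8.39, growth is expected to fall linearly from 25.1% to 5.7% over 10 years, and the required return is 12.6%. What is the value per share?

H-model: P₀ = D₀[(1+g_L) + H(g_S−g_L)]/(r−g_L), with H = 10/2 = 5.
P₀ = 8.39 × [(1+0.057) + 5×(0.251−0.057)] / (0.126−0.057)
   = 8.39 × 2.0270 / 0.069 = 246.4714

$246.47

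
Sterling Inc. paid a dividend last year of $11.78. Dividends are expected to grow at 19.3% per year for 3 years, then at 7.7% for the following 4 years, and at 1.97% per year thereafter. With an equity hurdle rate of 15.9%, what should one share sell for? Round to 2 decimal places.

$150.50

Three-stage DDM. Project D₁…D_7; terminal Gordon value at t=7 with g = 0.0197; discount at r = 0.159.
D_1 = 14.0535
D_2 = 16.7659
D_3 = 20.0017
D_4 = 21.5418
D_5 = 23.2005
D_6 = 24.9870
D_7 = 26.9110
TV_7 = 27.4411/(0.159−0.0197) = 196.9930
P₀ = Σ Dₜ/(1+r)ᵗ + TV_7/(1+r)^7 = 150.4990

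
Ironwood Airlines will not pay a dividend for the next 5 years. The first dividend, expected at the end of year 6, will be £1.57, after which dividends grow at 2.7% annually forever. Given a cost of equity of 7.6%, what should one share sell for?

£22.21

Deferred-dividend DDM. At t=5 the remaining stream is a growing perpetuity with first payment D_6 = 1.57.
V_5 = D_6/(r−g) = 1.57/(0.076−0.027) = 32.0408
P₀ = V_5/(1+r)^5 = 32.0408/(1+0.076)^5 = 22.2148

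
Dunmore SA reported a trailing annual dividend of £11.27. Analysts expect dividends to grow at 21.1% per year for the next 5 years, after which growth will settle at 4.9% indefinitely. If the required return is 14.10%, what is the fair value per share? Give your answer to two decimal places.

Two-stage DDM. Project D₁…D_5 at 0.211, terminal growth 0.049, discount at r = 0.141.
D_1 = 13.6480
D_2 = 16.5277
D_3 = 20.0150
D_4 = 24.2382
D_5 = 29.3525
Terminal value at t=5: TV = D_6/(r−g) = 30.7907/(0.141−0.049) = 334.6820
P₀ = 13.6480/(1+0.141)^1 + 16.5277/(1+0.141)^2 + 20.0150/(1+0.141)^3 + 24.2382/(1+0.141)^4 + 29.3525/(1+0.141)^5 + 334.6820/(1+0.141)^5 = 240.6725

£240.67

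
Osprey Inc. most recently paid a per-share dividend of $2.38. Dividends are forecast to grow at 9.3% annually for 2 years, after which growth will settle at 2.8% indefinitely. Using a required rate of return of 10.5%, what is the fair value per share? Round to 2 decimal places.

Two-stage DDM. Project D₁…D_2 at 0.093, terminal growth 0.028, discount at r = 0.105.
D_1 = 2.6013
D_2 = 2.8433
Terminal value at t=2: TV = D_3/(r−g) = 2.9229/(0.105−0.028) = 37.9594
P₀ = 2.6013/(1+0.105)^1 + 2.8433/(1+0.105)^2 + 37.9594/(1+0.105)^2 = 35.7709

$35.77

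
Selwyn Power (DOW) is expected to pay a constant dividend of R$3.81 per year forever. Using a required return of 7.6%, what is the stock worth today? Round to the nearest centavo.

R$50.13

Zero-growth DDM (perpetuity): P₀ = D/r = 3.81 / 0.076 = 50.1316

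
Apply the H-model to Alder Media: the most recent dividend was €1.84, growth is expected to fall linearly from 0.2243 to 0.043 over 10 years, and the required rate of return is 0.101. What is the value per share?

H-model: P₀ = D₀[(1+g_L) + H(g_S−g_L)]/(r−g_L), with H = 10/2 = 5.
P₀ = 1.84 × [(1+0.043) + 5×(0.2243−0.043)] / (0.101−0.043)
   = 1.84 × 1.9495 / 0.058 = 61.8462

€61.85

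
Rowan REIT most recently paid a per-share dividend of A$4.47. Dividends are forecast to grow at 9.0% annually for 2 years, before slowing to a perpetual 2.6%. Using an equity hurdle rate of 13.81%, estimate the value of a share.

A$45.91

Two-stage DDM. Project D₁…D_2 at 0.09, terminal growth 0.026, discount at r = 0.1381.
D_1 = 4.8723
D_2 = 5.3108
Terminal value at t=2: TV = D_3/(r−g) = 5.4489/(0.1381−0.026) = 48.6074
P₀ = 4.8723/(1+0.1381)^1 + 5.3108/(1+0.1381)^2 + 48.6074/(1+0.1381)^2 = 45.9080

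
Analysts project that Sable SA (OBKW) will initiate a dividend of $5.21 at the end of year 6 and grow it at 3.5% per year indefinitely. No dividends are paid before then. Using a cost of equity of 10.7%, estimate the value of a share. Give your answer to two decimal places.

Deferred-dividend DDM. At t=5 the remaining stream is a growing perpetuity with first payment D_6 = 5.21.
V_5 = D_6/(r−g) = 5.21/(0.107−0.035) = 72.3611
P₀ = V_5/(1+r)^5 = 72.3611/(1+0.107)^5 = 43.5278

$43.53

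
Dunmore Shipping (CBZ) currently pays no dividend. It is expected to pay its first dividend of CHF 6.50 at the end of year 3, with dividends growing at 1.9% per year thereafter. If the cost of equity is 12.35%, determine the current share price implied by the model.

Deferred-dividend DDM. At t=2 the remaining stream is a growing perpetuity with first payment D_3 = 6.50.
V_2 = D_3/(r−g) = 6.50/(0.1235−0.019) = 62.2010
P₀ = V_2/(1+r)^2 = 62.2010/(1+0.1235)^2 = 49.2778

CHF 49.28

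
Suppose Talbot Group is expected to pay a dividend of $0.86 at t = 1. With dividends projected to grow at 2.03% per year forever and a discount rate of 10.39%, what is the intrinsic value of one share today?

Gordon growth model: P₀ = D₁/(r − g), with D₁ = 0.86 given directly.
P₀ = 0.8600 / (0.1039 − 0.0203) = 0.8600 / 0.0836 = 10.2871

$10.29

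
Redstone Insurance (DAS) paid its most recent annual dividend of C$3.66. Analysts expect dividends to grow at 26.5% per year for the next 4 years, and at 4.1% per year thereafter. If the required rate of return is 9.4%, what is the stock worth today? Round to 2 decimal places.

C$149.84

Two-stage DDM. Project D₁…D_4 at 0.265, terminal growth 0.041, discount at r = 0.094.
D_1 = 4.6299
D_2 = 5.8568
D_3 = 7.4089
D_4 = 9.3722
Terminal value at t=4: TV = D_5/(r−g) = 9.7565/(0.094−0.041) = 184.0848
P₀ = 4.6299/(1+0.094)^1 + 5.8568/(1+0.094)^2 + 7.4089/(1+0.094)^3 + 9.3722/(1+0.094)^4 + 184.0848/(1+0.094)^4 = 149.8406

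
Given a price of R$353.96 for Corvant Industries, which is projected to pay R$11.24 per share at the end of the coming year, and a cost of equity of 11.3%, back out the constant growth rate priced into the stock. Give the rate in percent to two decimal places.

From P₀ = D₁/(r − g), the implied growth is g = r − D₁/P₀.
g = 0.113 − 11.24/353.96 = 0.113 − 0.03176 = 0.08124

8.12%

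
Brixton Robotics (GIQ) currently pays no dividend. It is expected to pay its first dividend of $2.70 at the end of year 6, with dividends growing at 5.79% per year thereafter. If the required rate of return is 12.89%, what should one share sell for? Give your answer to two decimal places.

$20.74

Deferred-dividend DDM. At t=5 the remaining stream is a growing perpetuity with first payment D_6 = 2.70.
V_5 = D_6/(r−g) = 2.70/(0.1289−0.0579) = 38.0282
P₀ = V_5/(1+r)^5 = 38.0282/(1+0.1289)^5 = 20.7409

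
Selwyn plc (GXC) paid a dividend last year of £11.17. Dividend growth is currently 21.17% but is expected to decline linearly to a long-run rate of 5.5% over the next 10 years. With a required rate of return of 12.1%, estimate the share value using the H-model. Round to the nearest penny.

H-model: P₀ = D₀[(1+g_L) + H(g_S−g_L)]/(r−g_L), with H = 10/2 = 5.
P₀ = 11.17 × [(1+0.055) + 5×(0.2117−0.055)] / (0.121−0.055)
   = 11.17 × 1.8385 / 0.066 = 311.1522

£311.15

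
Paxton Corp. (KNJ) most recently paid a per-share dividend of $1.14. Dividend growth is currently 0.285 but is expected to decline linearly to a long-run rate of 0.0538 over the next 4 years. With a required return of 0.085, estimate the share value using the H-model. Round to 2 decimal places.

$55.40

H-model: P₀ = D₀[(1+g_L) + H(g_S−g_L)]/(r−g_L), with H = 4/2 = 2.
P₀ = 1.14 × [(1+0.0538) + 2×(0.285−0.0538)] / (0.085−0.0538)
   = 1.14 × 1.5162 / 0.0312 = 55.3996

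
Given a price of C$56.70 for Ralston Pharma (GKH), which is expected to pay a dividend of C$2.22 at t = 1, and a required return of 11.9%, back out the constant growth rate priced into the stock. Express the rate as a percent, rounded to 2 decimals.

7.98%

From P₀ = D₁/(r − g), the implied growth is g = r − D₁/P₀.
g = 0.119 − 2.22/56.70 = 0.119 − 0.03915 = 0.07985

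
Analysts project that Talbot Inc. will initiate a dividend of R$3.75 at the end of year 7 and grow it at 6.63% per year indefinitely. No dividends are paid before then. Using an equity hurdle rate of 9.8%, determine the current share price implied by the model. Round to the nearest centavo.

R$67.51

Deferred-dividend DDM. At t=6 the remaining stream is a growing perpetuity with first payment D_7 = 3.75.
V_6 = D_7/(r−g) = 3.75/(0.098−0.0663) = 118.2965
P₀ = V_6/(1+r)^6 = 118.2965/(1+0.098)^6 = 67.5084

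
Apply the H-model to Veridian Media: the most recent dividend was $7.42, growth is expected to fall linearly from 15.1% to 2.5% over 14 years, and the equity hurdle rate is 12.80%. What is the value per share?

H-model: P₀ = D₀[(1+g_L) + H(g_S−g_L)]/(r−g_L), with H = 14/2 = 7.
P₀ = 7.42 × [(1+0.025) + 7×(0.151−0.025)] / (0.128−0.025)
   = 7.42 × 1.9070 / 0.103 = 137.3781

$137.38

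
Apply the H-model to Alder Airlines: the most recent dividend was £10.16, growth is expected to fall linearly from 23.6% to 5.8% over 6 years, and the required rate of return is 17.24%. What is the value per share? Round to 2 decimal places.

H-model: P₀ = D₀[(1+g_L) + H(g_S−g_L)]/(r−g_L), with H = 6/2 = 3.
P₀ = 10.16 × [(1+0.058) + 3×(0.236−0.058)] / (0.1724−0.058)
   = 10.16 × 1.5920 / 0.1144 = 141.3874

£141.39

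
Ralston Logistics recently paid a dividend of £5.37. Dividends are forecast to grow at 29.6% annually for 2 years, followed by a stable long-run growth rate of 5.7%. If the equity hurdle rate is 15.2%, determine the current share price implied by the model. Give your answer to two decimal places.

£88.46

Two-stage DDM. Project D₁…D_2 at 0.296, terminal growth 0.057, discount at r = 0.152.
D_1 = 6.9595
D_2 = 9.0195
Terminal value at t=2: TV = D_3/(r−g) = 9.5337/(0.152−0.057) = 100.3542
P₀ = 6.9595/(1+0.152)^1 + 9.0195/(1+0.152)^2 + 100.3542/(1+0.152)^2 = 88.4566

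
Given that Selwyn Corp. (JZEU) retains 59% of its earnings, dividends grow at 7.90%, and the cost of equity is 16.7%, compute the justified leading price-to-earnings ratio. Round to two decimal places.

4.66

Payout ratio b = 1 − 0.59 = 0.41.
Justified leading P/E = b/(r−g) = 0.41/(0.167−0.079) = 4.6591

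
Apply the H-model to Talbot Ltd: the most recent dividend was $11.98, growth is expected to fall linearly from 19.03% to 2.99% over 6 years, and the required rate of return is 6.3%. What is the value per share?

H-model: P₀ = D₀[(1+g_L) + H(g_S−g_L)]/(r−g_L), with H = 6/2 = 3.
P₀ = 11.98 × [(1+0.0299) + 3×(0.1903−0.0299)] / (0.063−0.0299)
   = 11.98 × 1.5111 / 0.0331 = 546.9178

$546.92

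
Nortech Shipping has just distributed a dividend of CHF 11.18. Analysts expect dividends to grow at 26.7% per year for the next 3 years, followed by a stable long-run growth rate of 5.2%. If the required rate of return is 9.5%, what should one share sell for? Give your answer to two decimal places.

Two-stage DDM. Project D₁…D_3 at 0.267, terminal growth 0.052, discount at r = 0.095.
D_1 = 14.1651
D_2 = 17.9471
D_3 = 22.7390
Terminal value at t=3: TV = D_4/(r−g) = 23.9214/(0.095−0.052) = 556.3126
P₀ = 14.1651/(1+0.095)^1 + 17.9471/(1+0.095)^2 + 22.7390/(1+0.095)^3 + 556.3126/(1+0.095)^3 = 468.9412

CHF 468.94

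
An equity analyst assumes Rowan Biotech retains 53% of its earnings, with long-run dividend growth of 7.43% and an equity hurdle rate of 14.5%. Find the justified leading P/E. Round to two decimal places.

Payout ratio b = 1 − 0.53 = 0.47.
Justified leading P/E = b/(r−g) = 0.47/(0.145−0.0743) = 6.6478

6.65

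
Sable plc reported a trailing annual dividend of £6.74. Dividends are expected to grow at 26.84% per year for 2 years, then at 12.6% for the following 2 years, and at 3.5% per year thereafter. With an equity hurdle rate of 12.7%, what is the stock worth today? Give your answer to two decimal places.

Three-stage DDM. Project D₁…D_4; terminal Gordon value at t=4 with g = 0.035; discount at r = 0.127.
D_1 = 8.5490
D_2 = 10.8436
D_3 = 12.2099
D_4 = 13.7483
TV_4 = 14.2295/(0.127−0.035) = 154.6684
P₀ = Σ Dₜ/(1+r)ᵗ + TV_4/(1+r)^4 = 129.0502

£129.05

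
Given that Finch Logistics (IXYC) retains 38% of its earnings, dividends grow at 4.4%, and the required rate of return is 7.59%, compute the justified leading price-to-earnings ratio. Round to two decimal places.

19.44

Payout ratio b = 1 − 0.38 = 0.62.
Justified leading P/E = b/(r−g) = 0.62/(0.0759−0.044) = 19.4357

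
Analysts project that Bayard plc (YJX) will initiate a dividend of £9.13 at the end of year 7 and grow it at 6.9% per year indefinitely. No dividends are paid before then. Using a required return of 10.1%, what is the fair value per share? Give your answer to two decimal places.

£160.18

Deferred-dividend DDM. At t=6 the remaining stream is a growing perpetuity with first payment D_7 = 9.13.
V_6 = D_7/(r−g) = 9.13/(0.101−0.069) = 285.3125
P₀ = V_6/(1+r)^6 = 285.3125/(1+0.101)^6 = 160.1758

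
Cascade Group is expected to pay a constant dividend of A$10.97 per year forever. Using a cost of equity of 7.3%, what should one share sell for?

A$150.27

Zero-growth DDM (perpetuity): P₀ = D/r = 10.97 / 0.073 = 150.2740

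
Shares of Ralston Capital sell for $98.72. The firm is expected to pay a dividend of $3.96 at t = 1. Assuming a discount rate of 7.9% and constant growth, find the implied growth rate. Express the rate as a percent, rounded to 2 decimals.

3.89%

From P₀ = D₁/(r − g), the implied growth is g = r − D₁/P₀.
g = 0.079 − 3.96/98.72 = 0.079 − 0.04011 = 0.03889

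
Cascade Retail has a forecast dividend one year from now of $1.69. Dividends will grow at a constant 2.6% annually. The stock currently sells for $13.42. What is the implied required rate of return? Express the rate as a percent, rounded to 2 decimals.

15.19%

Rearranging the constant-growth DDM: r = D₁/P₀ + g.
r = 1.6900 / 13.42 + 0.026 = 0.12593 + 0.026 = 0.15193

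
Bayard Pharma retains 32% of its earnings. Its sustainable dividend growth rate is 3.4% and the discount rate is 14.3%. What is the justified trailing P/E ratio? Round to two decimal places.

6.45

Payout ratio b = 1 − 0.32 = 0.68.
Justified trailing P/E = b(1+g)/(r−g) = 0.68×(1+0.034)/(0.143−0.034) = 6.4506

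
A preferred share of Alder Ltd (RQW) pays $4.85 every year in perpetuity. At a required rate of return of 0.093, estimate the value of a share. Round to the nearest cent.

$52.15

Zero-growth DDM (perpetuity): P₀ = D/r = 4.85 / 0.093 = 52.1505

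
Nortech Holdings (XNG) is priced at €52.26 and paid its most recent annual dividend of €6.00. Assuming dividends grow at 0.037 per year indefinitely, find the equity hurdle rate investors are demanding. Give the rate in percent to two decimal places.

Rearranging the constant-growth DDM: r = D₁/P₀ + g.
D₁ = 6.00 × (1 + 0.037) = 6.2220.
r = 6.2220 / 52.26 + 0.037 = 0.11906 + 0.037 = 0.15606

15.61%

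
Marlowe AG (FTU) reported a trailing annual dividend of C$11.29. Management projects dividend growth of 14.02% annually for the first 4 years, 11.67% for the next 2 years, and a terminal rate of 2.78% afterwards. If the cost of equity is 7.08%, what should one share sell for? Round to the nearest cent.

Three-stage DDM. Project D₁…D_6; terminal Gordon value at t=6 with g = 0.0278; discount at r = 0.0708.
D_1 = 12.8729
D_2 = 14.6776
D_3 = 16.7354
D_4 = 19.0817
D_5 = 21.3086
D_6 = 23.7953
TV_6 = 24.4568/(0.0708−0.0278) = 568.7629
P₀ = Σ Dₜ/(1+r)ᵗ + TV_6/(1+r)^6 = 461.1830

C$461.18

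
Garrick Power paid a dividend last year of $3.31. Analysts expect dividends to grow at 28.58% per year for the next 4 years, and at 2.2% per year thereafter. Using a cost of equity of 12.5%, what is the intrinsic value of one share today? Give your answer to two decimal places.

Two-stage DDM. Project D₁…D_4 at 0.2858, terminal growth 0.022, discount at r = 0.125.
D_1 = 4.2560
D_2 = 5.4724
D_3 = 7.0364
D_4 = 9.0474
Terminal value at t=4: TV = D_5/(r−g) = 9.2464/(0.125−0.022) = 89.7709
P₀ = 4.2560/(1+0.125)^1 + 5.4724/(1+0.125)^2 + 7.0364/(1+0.125)^3 + 9.0474/(1+0.125)^4 + 89.7709/(1+0.125)^4 = 74.7405

$74.74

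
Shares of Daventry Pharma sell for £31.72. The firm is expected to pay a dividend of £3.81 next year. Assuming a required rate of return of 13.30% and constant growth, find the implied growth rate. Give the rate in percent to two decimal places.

1.29%

From P₀ = D₁/(r − g), the implied growth is g = r − D₁/P₀.
g = 0.133 − 3.81/31.72 = 0.133 − 0.12011 = 0.01289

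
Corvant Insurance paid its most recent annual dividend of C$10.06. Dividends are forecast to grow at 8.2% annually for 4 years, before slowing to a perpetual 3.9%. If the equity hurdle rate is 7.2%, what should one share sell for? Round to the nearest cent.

C$369.91

Two-stage DDM. Project D₁…D_4 at 0.082, terminal growth 0.039, discount at r = 0.072.
D_1 = 10.8849
D_2 = 11.7775
D_3 = 12.7432
D_4 = 13.7882
Terminal value at t=4: TV = D_5/(r−g) = 14.3259/(0.072−0.039) = 434.1188
P₀ = 10.8849/(1+0.072)^1 + 11.7775/(1+0.072)^2 + 12.7432/(1+0.072)^3 + 13.7882/(1+0.072)^4 + 434.1188/(1+0.072)^4 = 369.9098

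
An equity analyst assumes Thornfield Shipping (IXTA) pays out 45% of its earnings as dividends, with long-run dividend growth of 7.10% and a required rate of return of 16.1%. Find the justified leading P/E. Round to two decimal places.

Justified leading P/E = b/(r−g) = 0.45/(0.161−0.071) = 5.0000

5.00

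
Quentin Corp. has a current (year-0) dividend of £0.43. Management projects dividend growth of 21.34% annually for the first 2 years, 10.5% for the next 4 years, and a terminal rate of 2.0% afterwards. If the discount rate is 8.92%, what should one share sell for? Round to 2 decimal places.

Three-stage DDM. Project D₁…D_6; terminal Gordon value at t=6 with g = 0.02; discount at r = 0.0892.
D_1 = 0.5218
D_2 = 0.6331
D_3 = 0.6996
D_4 = 0.7730
D_5 = 0.8542
D_6 = 0.9439
TV_6 = 0.9628/(0.0892−0.02) = 13.9130
P₀ = Σ Dₜ/(1+r)ᵗ + TV_6/(1+r)^6 = 11.5583

£11.56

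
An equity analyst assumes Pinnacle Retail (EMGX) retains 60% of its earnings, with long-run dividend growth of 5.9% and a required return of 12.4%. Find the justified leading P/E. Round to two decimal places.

Payout ratio b = 1 − 0.60 = 0.40.
Justified leading P/E = b/(r−g) = 0.40/(0.124−0.059) = 6.1538

6.15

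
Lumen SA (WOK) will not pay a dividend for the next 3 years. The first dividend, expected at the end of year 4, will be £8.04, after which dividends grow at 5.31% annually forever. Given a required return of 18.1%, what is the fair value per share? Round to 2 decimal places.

Deferred-dividend DDM. At t=3 the remaining stream is a growing perpetuity with first payment D_4 = 8.04.
V_3 = D_4/(r−g) = 8.04/(0.181−0.0531) = 62.8616
P₀ = V_3/(1+r)^3 = 62.8616/(1+0.181)^3 = 38.1624

£38.16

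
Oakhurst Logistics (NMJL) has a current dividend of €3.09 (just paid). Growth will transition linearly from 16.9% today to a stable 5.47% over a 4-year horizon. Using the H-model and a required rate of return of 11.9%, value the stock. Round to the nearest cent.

€61.67

H-model: P₀ = D₀[(1+g_L) + H(g_S−g_L)]/(r−g_L), with H = 4/2 = 2.
P₀ = 3.09 × [(1+0.0547) + 2×(0.169−0.0547)] / (0.119−0.0547)
   = 3.09 × 1.2833 / 0.0643 = 61.6702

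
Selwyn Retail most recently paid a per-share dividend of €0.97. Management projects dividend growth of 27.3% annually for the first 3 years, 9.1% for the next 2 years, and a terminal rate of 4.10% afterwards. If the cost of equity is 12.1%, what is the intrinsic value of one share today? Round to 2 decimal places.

€24.01

Three-stage DDM. Project D₁…D_5; terminal Gordon value at t=5 with g = 0.041; discount at r = 0.121.
D_1 = 1.2348
D_2 = 1.5719
D_3 = 2.0010
D_4 = 2.1831
D_5 = 2.3818
TV_5 = 2.4795/(0.121−0.041) = 30.9933
P₀ = Σ Dₜ/(1+r)ᵗ + TV_5/(1+r)^5 = 24.0090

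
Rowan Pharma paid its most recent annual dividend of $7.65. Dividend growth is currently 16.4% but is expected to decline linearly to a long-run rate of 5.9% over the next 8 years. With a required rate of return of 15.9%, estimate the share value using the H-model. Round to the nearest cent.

$113.14

H-model: P₀ = D₀[(1+g_L) + H(g_S−g_L)]/(r−g_L), with H = 8/2 = 4.
P₀ = 7.65 × [(1+0.059) + 4×(0.164−0.059)] / (0.159−0.059)
   = 7.65 × 1.4790 / 0.1 = 113.1435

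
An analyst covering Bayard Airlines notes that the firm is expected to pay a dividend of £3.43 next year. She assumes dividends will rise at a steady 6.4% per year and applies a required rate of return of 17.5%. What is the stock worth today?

£30.90

Gordon growth model: P₀ = D₁/(r − g), with D₁ = 3.43 given directly.
P₀ = 3.4300 / (0.175 − 0.064) = 3.4300 / 0.111 = 30.9009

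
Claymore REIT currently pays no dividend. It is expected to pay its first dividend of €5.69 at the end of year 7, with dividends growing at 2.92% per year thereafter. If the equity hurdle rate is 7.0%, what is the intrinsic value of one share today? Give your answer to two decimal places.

€92.93

Deferred-dividend DDM. At t=6 the remaining stream is a growing perpetuity with first payment D_7 = 5.69.
V_6 = D_7/(r−g) = 5.69/(0.07−0.0292) = 139.4608
P₀ = V_6/(1+r)^6 = 139.4608/(1+0.07)^6 = 92.9286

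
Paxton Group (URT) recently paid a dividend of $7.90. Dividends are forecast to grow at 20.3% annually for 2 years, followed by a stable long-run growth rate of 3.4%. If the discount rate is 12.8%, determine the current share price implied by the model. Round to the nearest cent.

Two-stage DDM. Project D₁…D_2 at 0.203, terminal growth 0.034, discount at r = 0.128.
D_1 = 9.5037
D_2 = 11.4330
Terminal value at t=2: TV = D_3/(r−g) = 11.8217/(0.128−0.034) = 125.7625
P₀ = 9.5037/(1+0.128)^1 + 11.4330/(1+0.128)^2 + 125.7625/(1+0.128)^2 = 116.2507

$116.25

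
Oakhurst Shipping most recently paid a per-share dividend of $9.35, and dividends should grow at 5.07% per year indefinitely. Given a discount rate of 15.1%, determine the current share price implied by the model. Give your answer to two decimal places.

$97.95

Gordon growth model: P₀ = D₁/(r − g). D₁ = 9.35 × (1 + 0.0507) = 9.8240.
P₀ = 9.8240 / (0.151 − 0.0507) = 9.8240 / 0.1003 = 97.9466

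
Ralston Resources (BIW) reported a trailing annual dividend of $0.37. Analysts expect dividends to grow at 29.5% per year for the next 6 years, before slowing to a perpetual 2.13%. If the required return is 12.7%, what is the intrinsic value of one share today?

Two-stage DDM. Project D₁…D_6 at 0.295, terminal growth 0.0213, discount at r = 0.127.
D_1 = 0.4791
D_2 = 0.6205
D_3 = 0.8035
D_4 = 1.0406
D_5 = 1.3476
D_6 = 1.7451
Terminal value at t=6: TV = D_7/(r−g) = 1.7823/(0.127−0.0213) = 16.8616
P₀ = 0.4791/(1+0.127)^1 + 0.6205/(1+0.127)^2 + 0.8035/(1+0.127)^3 + 1.0406/(1+0.127)^4 + 1.3476/(1+0.127)^5 + 1.7451/(1+0.127)^6 + 16.8616/(1+0.127)^6 = 11.9421

$11.94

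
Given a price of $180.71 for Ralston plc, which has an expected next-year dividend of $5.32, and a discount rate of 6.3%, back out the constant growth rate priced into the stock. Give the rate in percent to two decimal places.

From P₀ = D₁/(r − g), the implied growth is g = r − D₁/P₀.
g = 0.063 − 5.32/180.71 = 0.063 − 0.02944 = 0.03356

3.36%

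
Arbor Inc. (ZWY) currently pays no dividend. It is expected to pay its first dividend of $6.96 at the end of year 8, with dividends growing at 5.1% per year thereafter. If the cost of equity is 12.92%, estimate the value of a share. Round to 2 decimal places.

$38.02

Deferred-dividend DDM. At t=7 the remaining stream is a growing perpetuity with first payment D_8 = 6.96.
V_7 = D_8/(r−g) = 6.96/(0.1292−0.051) = 89.0026
P₀ = V_7/(1+r)^7 = 89.0026/(1+0.1292)^7 = 38.0195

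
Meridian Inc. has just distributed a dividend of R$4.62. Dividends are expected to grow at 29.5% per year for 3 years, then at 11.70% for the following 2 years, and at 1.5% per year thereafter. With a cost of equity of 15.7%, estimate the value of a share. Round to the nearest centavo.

Three-stage DDM. Project D₁…D_5; terminal Gordon value at t=5 with g = 0.015; discount at r = 0.157.
D_1 = 5.9829
D_2 = 7.7479
D_3 = 10.0335
D_4 = 11.2074
D_5 = 12.5187
TV_5 = 12.7064/(0.157−0.015) = 89.4819
P₀ = Σ Dₜ/(1+r)ᵗ + TV_5/(1+r)^5 = 72.8879

R$72.89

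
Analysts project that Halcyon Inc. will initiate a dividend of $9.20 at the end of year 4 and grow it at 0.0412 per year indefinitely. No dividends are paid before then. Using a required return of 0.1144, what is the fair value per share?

Deferred-dividend DDM. At t=3 the remaining stream is a growing perpetuity with first payment D_4 = 9.20.
V_3 = D_4/(r−g) = 9.20/(0.1144−0.0412) = 125.6831
P₀ = V_3/(1+r)^3 = 125.6831/(1+0.1144)^3 = 90.8141

$90.81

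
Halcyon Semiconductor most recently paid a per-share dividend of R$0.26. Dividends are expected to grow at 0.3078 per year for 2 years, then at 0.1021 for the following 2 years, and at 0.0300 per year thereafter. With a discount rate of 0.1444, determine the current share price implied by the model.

R$4.11

Three-stage DDM. Project D₁…D_4; terminal Gordon value at t=4 with g = 0.03; discount at r = 0.1444.
D_1 = 0.3400
D_2 = 0.4447
D_3 = 0.4901
D_4 = 0.5401
TV_4 = 0.5563/(0.1444−0.03) = 4.8631
P₀ = Σ Dₜ/(1+r)ᵗ + TV_4/(1+r)^4 = 4.1139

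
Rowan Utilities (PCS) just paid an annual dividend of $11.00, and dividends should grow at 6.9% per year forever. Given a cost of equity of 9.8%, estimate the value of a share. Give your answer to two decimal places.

$405.48

Gordon growth model: P₀ = D₁/(r − g). D₁ = 11.00 × (1 + 0.069) = 11.7590.
P₀ = 11.7590 / (0.098 − 0.069) = 11.7590 / 0.029 = 405.4828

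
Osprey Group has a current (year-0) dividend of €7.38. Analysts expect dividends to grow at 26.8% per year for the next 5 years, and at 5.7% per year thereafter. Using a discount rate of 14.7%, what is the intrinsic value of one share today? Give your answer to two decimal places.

€193.47

Two-stage DDM. Project D₁…D_5 at 0.268, terminal growth 0.057, discount at r = 0.147.
D_1 = 9.3578
D_2 = 11.8657
D_3 = 15.0458
D_4 = 19.0780
D_5 = 24.1909
Terminal value at t=5: TV = D_6/(r−g) = 25.5698/(0.147−0.057) = 284.1091
P₀ = 9.3578/(1+0.147)^1 + 11.8657/(1+0.147)^2 + 15.0458/(1+0.147)^3 + 19.0780/(1+0.147)^4 + 24.1909/(1+0.147)^5 + 284.1091/(1+0.147)^5 = 193.4655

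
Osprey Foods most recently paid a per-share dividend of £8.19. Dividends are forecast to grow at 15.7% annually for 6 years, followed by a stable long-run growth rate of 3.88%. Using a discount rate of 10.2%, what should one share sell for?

£238.78

Two-stage DDM. Project D₁…D_6 at 0.157, terminal growth 0.0388, discount at r = 0.102.
D_1 = 9.4758
D_2 = 10.9635
D_3 = 12.6848
D_4 = 14.6763
D_5 = 16.9805
D_6 = 19.6464
Terminal value at t=6: TV = D_7/(r−g) = 20.4087/(0.102−0.0388) = 322.9230
P₀ = 9.4758/(1+0.102)^1 + 10.9635/(1+0.102)^2 + 12.6848/(1+0.102)^3 + 14.6763/(1+0.102)^4 + 16.9805/(1+0.102)^5 + 19.6464/(1+0.102)^6 + 322.9230/(1+0.102)^6 = 238.7803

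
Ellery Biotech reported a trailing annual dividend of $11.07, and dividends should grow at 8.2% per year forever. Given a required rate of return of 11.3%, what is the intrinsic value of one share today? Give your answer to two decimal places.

$386.38

Gordon growth model: P₀ = D₁/(r − g). D₁ = 11.07 × (1 + 0.082) = 11.9777.
P₀ = 11.9777 / (0.113 − 0.082) = 11.9777 / 0.031 = 386.3787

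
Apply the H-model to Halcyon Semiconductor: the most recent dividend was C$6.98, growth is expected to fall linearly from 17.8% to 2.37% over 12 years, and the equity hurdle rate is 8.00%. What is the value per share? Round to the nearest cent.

C$241.70

H-model: P₀ = D₀[(1+g_L) + H(g_S−g_L)]/(r−g_L), with H = 12/2 = 6.
P₀ = 6.98 × [(1+0.0237) + 6×(0.178−0.0237)] / (0.08−0.0237)
   = 6.98 × 1.9495 / 0.0563 = 241.6964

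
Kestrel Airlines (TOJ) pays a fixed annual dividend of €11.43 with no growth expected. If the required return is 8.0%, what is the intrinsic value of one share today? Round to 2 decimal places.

Zero-growth DDM (perpetuity): P₀ = D/r = 11.43 / 0.08 = 142.8750

€142.88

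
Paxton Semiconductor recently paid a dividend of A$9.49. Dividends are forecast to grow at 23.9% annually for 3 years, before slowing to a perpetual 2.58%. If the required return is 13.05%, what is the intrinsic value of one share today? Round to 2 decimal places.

Two-stage DDM. Project D₁…D_3 at 0.239, terminal growth 0.0258, discount at r = 0.1305.
D_1 = 11.7581
D_2 = 14.5683
D_3 = 18.0501
Terminal value at t=3: TV = D_4/(r−g) = 18.5158/(0.1305−0.0258) = 176.8464
P₀ = 11.7581/(1+0.1305)^1 + 14.5683/(1+0.1305)^2 + 18.0501/(1+0.1305)^3 + 176.8464/(1+0.1305)^3 = 156.6937

A$156.69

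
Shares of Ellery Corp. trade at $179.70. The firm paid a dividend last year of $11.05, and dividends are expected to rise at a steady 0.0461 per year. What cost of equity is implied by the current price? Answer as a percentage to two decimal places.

Rearranging the constant-growth DDM: r = D₁/P₀ + g.
D₁ = 11.05 × (1 + 0.0461) = 11.5594.
r = 11.5594 / 179.70 + 0.0461 = 0.06433 + 0.0461 = 0.11043

11.04%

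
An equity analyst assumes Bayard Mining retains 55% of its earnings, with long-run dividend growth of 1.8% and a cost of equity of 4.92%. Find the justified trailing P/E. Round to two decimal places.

14.68

Payout ratio b = 1 − 0.55 = 0.45.
Justified trailing P/E = b(1+g)/(r−g) = 0.45×(1+0.018)/(0.0492−0.018) = 14.6827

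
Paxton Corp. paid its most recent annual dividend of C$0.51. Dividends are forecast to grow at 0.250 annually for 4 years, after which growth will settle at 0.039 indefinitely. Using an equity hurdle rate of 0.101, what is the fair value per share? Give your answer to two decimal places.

C$17.03

Two-stage DDM. Project D₁…D_4 at 0.25, terminal growth 0.039, discount at r = 0.101.
D_1 = 0.6375
D_2 = 0.7969
D_3 = 0.9961
D_4 = 1.2451
Terminal value at t=4: TV = D_5/(r−g) = 1.2937/(0.101−0.039) = 20.8658
P₀ = 0.6375/(1+0.101)^1 + 0.7969/(1+0.101)^2 + 0.9961/(1+0.101)^3 + 1.2451/(1+0.101)^4 + 20.8658/(1+0.101)^4 = 17.0300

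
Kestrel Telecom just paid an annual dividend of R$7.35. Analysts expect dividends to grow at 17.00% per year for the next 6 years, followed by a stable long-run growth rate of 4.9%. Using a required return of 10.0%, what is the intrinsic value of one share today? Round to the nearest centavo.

Two-stage DDM. Project D₁…D_6 at 0.17, terminal growth 0.049, discount at r = 0.1.
D_1 = 8.5995
D_2 = 10.0614
D_3 = 11.7719
D_4 = 13.7731
D_5 = 16.1145
D_6 = 18.8540
Terminal value at t=6: TV = D_7/(r−g) = 19.7778/(0.1−0.049) = 387.8000
P₀ = 8.5995/(1+0.1)^1 + 10.0614/(1+0.1)^2 + 11.7719/(1+0.1)^3 + 13.7731/(1+0.1)^4 + 16.1145/(1+0.1)^5 + 18.8540/(1+0.1)^6 + 387.8000/(1+0.1)^6 = 273.9359

R$273.94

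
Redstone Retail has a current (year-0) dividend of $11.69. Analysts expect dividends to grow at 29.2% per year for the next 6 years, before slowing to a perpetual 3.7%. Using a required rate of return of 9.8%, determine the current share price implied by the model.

$656.30

Two-stage DDM. Project D₁…D_6 at 0.292, terminal growth 0.037, discount at r = 0.098.
D_1 = 15.1035
D_2 = 19.5137
D_3 = 25.2117
D_4 = 32.5735
D_5 = 42.0850
D_6 = 54.3738
Terminal value at t=6: TV = D_7/(r−g) = 56.3856/(0.098−0.037) = 924.3544
P₀ = 15.1035/(1+0.098)^1 + 19.5137/(1+0.098)^2 + 25.2117/(1+0.098)^3 + 32.5735/(1+0.098)^4 + 42.0850/(1+0.098)^5 + 54.3738/(1+0.098)^6 + 924.3544/(1+0.098)^6 = 656.2999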